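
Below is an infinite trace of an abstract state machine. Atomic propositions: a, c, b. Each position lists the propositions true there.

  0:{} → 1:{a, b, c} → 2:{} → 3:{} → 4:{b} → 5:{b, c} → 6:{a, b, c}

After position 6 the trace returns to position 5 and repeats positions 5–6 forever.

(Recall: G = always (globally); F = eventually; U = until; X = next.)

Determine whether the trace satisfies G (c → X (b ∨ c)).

Does not hold

c → X (b ∨ c) must hold at every position from 0 onward. It fails at position 1, so G (c → X (b ∨ c)) is false.
Positions where c holds: 1, 5, 6.
Check X (b ∨ c) at each: 1→fails, 5→ok, 6→ok.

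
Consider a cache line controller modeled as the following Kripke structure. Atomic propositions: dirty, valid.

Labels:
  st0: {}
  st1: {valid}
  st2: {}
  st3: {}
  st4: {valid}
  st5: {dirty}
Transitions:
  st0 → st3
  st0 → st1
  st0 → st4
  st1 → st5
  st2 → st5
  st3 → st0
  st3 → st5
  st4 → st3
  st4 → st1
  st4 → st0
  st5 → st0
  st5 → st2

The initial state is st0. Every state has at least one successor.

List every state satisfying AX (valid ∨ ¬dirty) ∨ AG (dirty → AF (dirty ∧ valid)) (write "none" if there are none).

{st0, st4, st5}

States satisfying valid ∨ ¬dirty: {st0, st1, st2, st3, st4}.
States satisfying AX (valid ∨ ¬dirty): {st0, st4, st5}.
States satisfying dirty → AF (dirty ∧ valid): {st0, st1, st2, st3, st4}.
States satisfying AG (dirty → AF (dirty ∧ valid)): ∅.
States satisfying AX (valid ∨ ¬dirty) ∨ AG (dirty → AF (dirty ∧ valid)): {st0, st4, st5}.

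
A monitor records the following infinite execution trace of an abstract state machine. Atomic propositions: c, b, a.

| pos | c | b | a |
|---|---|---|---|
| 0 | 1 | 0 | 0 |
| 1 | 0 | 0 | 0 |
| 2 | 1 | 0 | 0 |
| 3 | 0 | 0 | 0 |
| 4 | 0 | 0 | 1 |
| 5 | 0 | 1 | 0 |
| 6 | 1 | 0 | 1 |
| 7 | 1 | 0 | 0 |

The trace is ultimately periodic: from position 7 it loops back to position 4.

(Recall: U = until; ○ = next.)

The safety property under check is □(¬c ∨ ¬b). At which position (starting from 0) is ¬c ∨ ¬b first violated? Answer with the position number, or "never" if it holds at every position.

¬c ∨ ¬b holds at every position 0..7, and those are all the positions the trace ever visits, so the invariant □(¬c ∨ ¬b) is never violated.

never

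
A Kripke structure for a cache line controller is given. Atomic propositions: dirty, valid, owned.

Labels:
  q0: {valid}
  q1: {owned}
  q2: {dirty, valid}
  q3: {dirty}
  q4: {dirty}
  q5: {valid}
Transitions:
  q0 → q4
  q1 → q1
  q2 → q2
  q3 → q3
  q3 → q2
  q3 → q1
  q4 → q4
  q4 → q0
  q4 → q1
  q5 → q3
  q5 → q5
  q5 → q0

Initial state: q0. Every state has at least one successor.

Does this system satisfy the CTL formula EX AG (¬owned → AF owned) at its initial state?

Does not hold

States satisfying AG (¬owned → AF owned): {q1}.
States satisfying EX AG (¬owned → AF owned): {q1, q3, q4}.
No suitable path/successor from q0 witnesses the formula.
q0 ∉ Sat(EX AG (¬owned → AF owned)).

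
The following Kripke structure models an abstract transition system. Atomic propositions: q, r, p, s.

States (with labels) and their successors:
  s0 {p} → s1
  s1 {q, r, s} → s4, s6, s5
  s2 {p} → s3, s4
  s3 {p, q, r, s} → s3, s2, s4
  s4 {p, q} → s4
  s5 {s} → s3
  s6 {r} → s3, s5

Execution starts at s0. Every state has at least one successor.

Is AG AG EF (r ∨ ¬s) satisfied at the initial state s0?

States satisfying AG EF (r ∨ ¬s): {s0, s1, s2, s3, s4, s5, s6}.
States satisfying AG AG EF (r ∨ ¬s): {s0, s1, s2, s3, s4, s5, s6}.
Every state reachable from s0 satisfies AG EF (r ∨ ¬s).
s0 ∈ Sat(AG AG EF (r ∨ ¬s)).

Yes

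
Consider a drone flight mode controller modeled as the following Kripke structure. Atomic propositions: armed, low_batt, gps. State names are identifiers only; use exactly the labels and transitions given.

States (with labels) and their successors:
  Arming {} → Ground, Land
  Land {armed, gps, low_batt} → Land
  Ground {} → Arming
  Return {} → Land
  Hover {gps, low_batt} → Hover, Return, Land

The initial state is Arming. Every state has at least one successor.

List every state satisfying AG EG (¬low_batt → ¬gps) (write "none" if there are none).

{Arming, Land, Ground, Return, Hover}

States satisfying EG (¬low_batt → ¬gps): {Arming, Land, Ground, Return, Hover}.
States satisfying AG EG (¬low_batt → ¬gps): {Arming, Land, Ground, Return, Hover}.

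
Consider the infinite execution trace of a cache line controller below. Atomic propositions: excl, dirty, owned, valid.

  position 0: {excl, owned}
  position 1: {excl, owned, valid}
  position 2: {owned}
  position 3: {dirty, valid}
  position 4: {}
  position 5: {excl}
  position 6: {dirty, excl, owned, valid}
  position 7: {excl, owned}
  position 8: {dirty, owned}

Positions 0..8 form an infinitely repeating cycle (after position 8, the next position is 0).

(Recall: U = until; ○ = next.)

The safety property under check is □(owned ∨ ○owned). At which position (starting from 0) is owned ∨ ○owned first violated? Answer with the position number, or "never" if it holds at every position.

Check owned ∨ ○owned at each position in order: 0 ✓, 1 ✓, 2 ✓.
At position 3 the labels are {dirty, valid} and the next position 4 has {}, so owned ∨ ○owned is false there. This is the first violation.

3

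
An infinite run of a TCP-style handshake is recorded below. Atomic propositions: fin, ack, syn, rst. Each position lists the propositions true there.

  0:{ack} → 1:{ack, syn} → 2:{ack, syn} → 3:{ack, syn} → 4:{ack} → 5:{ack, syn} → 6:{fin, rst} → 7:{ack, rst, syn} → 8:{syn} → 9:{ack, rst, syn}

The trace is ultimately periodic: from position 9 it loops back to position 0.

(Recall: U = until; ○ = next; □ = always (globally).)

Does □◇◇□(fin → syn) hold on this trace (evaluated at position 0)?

◇◇□(fin → syn) must hold at every position from 0 onward. It fails at position 0, so □◇◇□(fin → syn) is false.

Does not hold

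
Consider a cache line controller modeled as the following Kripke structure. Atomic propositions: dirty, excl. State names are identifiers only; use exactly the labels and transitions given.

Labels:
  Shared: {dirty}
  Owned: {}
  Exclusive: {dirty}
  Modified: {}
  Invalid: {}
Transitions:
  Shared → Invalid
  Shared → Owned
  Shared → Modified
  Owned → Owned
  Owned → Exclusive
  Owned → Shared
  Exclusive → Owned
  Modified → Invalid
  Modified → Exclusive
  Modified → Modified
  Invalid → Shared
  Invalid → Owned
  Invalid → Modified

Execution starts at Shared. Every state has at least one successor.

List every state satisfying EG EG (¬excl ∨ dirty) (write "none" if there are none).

{Shared, Owned, Exclusive, Modified, Invalid}

States satisfying EG (¬excl ∨ dirty): {Shared, Owned, Exclusive, Modified, Invalid}.
States satisfying EG EG (¬excl ∨ dirty): {Shared, Owned, Exclusive, Modified, Invalid}.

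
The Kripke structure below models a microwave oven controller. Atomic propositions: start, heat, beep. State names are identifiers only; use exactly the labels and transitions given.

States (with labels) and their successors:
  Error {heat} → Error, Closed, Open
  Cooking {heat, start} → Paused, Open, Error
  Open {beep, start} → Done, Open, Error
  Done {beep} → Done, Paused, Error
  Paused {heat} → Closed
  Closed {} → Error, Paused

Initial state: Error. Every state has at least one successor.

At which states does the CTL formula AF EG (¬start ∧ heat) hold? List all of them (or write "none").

States satisfying EG (¬start ∧ heat): {Error}.
States satisfying AF EG (¬start ∧ heat): {Error}.

{Error}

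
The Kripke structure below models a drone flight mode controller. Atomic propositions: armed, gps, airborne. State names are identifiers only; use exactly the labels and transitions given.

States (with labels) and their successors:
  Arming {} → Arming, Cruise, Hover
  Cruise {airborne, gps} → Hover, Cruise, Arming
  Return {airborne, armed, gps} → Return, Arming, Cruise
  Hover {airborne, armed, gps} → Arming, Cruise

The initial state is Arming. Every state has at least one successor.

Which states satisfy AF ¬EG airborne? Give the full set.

{Arming}

States satisfying ¬EG airborne: {Arming}.
States satisfying AF ¬EG airborne: {Arming}.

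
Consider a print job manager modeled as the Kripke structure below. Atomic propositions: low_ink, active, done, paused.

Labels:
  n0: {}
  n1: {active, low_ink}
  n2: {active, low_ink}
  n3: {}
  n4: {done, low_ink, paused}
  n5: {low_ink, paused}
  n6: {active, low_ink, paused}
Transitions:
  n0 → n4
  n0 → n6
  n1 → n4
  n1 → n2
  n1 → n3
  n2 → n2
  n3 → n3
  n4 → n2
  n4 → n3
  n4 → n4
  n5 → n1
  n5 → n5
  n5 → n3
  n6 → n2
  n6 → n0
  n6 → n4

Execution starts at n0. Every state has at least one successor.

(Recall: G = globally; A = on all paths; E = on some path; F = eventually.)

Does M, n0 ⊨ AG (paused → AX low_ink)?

Does not hold

States satisfying paused → AX low_ink: {n0, n1, n2, n3}.
States satisfying AG (paused → AX low_ink): {n2, n3}.
n4 is reachable from n0 and violates paused → AX low_ink, so AG fails at n0.
n0 ∉ Sat(AG (paused → AX low_ink)).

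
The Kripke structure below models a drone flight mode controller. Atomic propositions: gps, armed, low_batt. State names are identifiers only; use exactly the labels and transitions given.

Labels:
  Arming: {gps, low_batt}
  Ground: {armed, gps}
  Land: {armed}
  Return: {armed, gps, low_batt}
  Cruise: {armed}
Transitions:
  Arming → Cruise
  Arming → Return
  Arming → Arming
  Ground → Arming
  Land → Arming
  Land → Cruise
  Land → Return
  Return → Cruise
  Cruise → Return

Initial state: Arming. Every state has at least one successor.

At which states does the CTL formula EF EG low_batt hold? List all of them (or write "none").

{Arming, Ground, Land}

States satisfying EG low_batt: {Arming}.
States satisfying EF EG low_batt: {Arming, Ground, Land}.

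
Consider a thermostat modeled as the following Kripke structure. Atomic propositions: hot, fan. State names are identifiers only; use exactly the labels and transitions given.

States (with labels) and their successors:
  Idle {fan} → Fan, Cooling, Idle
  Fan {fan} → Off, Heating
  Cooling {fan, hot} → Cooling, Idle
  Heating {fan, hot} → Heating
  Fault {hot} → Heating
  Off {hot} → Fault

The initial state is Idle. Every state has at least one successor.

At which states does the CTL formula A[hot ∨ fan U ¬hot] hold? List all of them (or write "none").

States satisfying hot ∨ fan: {Idle, Fan, Cooling, Heating, Fault, Off}.
States satisfying ¬hot: {Idle, Fan}.
States satisfying A[hot ∨ fan U ¬hot]: {Idle, Fan}.

{Idle, Fan}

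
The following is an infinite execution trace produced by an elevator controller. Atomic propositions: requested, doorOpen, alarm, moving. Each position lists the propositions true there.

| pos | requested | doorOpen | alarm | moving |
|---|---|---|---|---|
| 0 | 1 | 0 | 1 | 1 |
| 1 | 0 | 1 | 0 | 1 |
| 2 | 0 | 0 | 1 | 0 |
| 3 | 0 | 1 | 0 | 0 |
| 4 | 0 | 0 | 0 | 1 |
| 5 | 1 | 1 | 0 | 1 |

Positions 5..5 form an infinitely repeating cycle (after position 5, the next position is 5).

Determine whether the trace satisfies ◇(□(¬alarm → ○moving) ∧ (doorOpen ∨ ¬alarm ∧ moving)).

□(¬alarm → ○moving) ∧ (doorOpen ∨ ¬alarm ∧ moving) holds at position 3, which is reachable from 0, so ◇(□(¬alarm → ○moving) ∧ (doorOpen ∨ ¬alarm ∧ moving)) holds.

Holds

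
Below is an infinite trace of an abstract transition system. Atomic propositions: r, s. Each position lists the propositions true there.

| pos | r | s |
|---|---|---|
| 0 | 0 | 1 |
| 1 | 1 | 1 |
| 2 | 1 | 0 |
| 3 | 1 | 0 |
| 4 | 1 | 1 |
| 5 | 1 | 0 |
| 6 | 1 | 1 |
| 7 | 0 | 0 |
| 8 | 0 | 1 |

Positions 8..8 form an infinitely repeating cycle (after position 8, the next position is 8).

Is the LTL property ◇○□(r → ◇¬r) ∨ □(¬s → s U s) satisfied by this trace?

○□(r → ◇¬r) holds at position 0, which is reachable from 0, so ◇○□(r → ◇¬r) holds.
¬s → s U s must hold at every position from 0 onward. It fails at position 2, so □(¬s → s U s) is false.
Positions where ¬s holds: 2, 3, 5, 7.
Check s U s at each: 2→fails, 3→fails, 5→fails, 7→fails.
At position 0: ◇○□(r → ◇¬r) is true; □(¬s → s U s) is false; so ◇○□(r → ◇¬r) ∨ □(¬s → s U s) is true.

Satisfied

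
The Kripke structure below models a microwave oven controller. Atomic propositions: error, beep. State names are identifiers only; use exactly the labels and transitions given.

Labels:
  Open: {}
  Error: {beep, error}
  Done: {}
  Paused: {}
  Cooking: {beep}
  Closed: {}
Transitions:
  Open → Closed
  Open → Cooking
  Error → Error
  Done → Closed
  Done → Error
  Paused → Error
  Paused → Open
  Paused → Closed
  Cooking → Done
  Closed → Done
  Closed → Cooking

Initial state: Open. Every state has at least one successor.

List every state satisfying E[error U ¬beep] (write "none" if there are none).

{Open, Done, Paused, Closed}

States satisfying error: {Error}.
States satisfying ¬beep: {Open, Done, Paused, Closed}.
States satisfying E[error U ¬beep]: {Open, Done, Paused, Closed}.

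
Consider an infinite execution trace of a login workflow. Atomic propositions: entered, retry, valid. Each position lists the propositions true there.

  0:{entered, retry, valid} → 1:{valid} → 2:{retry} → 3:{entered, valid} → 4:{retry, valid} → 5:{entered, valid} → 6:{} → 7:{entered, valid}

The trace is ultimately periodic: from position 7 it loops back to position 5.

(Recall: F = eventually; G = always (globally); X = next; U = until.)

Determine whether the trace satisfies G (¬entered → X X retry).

¬entered → X X retry must hold at every position from 0 onward. It fails at position 1, so G (¬entered → X X retry) is false.
Positions where ¬entered holds: 1, 2, 4, 6.
Check X X retry at each: 1→fails, 2→ok, 4→fails, 6→fails.

Violated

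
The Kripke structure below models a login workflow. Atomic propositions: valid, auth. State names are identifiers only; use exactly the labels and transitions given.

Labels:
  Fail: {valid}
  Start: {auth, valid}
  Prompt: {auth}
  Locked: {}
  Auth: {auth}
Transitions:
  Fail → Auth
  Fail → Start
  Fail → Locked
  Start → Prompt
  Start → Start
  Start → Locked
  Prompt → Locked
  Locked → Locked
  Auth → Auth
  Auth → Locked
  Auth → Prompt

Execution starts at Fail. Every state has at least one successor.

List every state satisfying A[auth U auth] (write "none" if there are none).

{Start, Prompt, Auth}

States satisfying auth: {Start, Prompt, Auth}.
States satisfying A[auth U auth]: {Start, Prompt, Auth}.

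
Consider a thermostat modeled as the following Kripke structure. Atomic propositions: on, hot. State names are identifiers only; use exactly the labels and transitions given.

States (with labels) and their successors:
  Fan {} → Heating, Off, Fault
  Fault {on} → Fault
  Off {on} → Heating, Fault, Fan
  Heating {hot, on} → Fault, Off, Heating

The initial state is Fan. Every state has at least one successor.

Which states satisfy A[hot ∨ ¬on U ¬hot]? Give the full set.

{Fan, Fault, Off}

States satisfying hot ∨ ¬on: {Fan, Heating}.
States satisfying ¬hot: {Fan, Fault, Off}.
States satisfying A[hot ∨ ¬on U ¬hot]: {Fan, Fault, Off}.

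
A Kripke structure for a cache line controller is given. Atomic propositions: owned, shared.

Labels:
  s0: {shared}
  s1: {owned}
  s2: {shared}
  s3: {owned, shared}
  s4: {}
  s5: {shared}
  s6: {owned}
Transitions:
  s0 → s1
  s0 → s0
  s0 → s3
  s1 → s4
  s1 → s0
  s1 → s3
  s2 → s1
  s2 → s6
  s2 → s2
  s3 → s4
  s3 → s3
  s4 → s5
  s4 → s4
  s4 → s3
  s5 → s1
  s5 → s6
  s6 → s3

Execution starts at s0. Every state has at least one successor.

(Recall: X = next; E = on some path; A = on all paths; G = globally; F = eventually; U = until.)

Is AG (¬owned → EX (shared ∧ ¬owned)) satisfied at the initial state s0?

States satisfying ¬owned → EX (shared ∧ ¬owned): {s0, s1, s2, s3, s4, s6}.
States satisfying AG (¬owned → EX (shared ∧ ¬owned)): ∅.
s5 is reachable from s0 and violates ¬owned → EX (shared ∧ ¬owned), so AG fails at s0.
s0 ∉ Sat(AG (¬owned → EX (shared ∧ ¬owned))).

Does not hold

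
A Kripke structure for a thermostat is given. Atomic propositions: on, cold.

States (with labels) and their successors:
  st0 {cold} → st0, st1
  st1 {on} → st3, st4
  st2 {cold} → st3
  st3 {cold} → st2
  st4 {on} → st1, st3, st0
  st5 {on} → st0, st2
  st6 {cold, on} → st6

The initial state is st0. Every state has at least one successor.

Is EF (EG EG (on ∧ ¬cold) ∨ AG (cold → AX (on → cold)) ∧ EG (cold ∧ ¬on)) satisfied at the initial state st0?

States satisfying EF (EG EG (on ∧ ¬cold) ∨ AG (cold → AX (on → cold)) ∧ EG (cold ∧ ¬on)): {st0, st1, st2, st3, st4, st5}.
Some path from st0 reaches a state where EG EG (on ∧ ¬cold) ∨ AG (cold → AX (on → cold)) ∧ EG (cold ∧ ¬on) holds.
st0 ∈ Sat(EF (EG EG (on ∧ ¬cold) ∨ AG (cold → AX (on → cold)) ∧ EG (cold ∧ ¬on))).

Yes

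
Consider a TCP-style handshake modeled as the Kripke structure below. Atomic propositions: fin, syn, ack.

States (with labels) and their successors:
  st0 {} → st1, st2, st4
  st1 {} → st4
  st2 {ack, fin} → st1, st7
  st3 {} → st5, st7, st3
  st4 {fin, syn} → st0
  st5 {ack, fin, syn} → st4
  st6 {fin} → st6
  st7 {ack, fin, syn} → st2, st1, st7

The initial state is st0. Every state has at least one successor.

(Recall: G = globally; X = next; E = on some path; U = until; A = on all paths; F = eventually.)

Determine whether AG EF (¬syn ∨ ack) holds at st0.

States satisfying EF (¬syn ∨ ack): {st0, st1, st2, st3, st4, st5, st6, st7}.
States satisfying AG EF (¬syn ∨ ack): {st0, st1, st2, st3, st4, st5, st6, st7}.
Every state reachable from st0 satisfies EF (¬syn ∨ ack).
st0 ∈ Sat(AG EF (¬syn ∨ ack)).

Yes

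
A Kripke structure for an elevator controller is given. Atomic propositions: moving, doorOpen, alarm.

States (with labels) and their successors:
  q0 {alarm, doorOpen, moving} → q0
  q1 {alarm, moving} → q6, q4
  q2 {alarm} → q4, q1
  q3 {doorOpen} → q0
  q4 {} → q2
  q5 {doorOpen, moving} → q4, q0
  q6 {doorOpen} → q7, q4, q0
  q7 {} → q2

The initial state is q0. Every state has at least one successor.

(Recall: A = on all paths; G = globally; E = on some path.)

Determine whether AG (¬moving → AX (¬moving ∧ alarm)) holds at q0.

States satisfying ¬moving → AX (¬moving ∧ alarm): {q0, q1, q4, q5, q7}.
States satisfying AG (¬moving → AX (¬moving ∧ alarm)): {q0}.
Every state reachable from q0 satisfies ¬moving → AX (¬moving ∧ alarm).
q0 ∈ Sat(AG (¬moving → AX (¬moving ∧ alarm))).

Satisfied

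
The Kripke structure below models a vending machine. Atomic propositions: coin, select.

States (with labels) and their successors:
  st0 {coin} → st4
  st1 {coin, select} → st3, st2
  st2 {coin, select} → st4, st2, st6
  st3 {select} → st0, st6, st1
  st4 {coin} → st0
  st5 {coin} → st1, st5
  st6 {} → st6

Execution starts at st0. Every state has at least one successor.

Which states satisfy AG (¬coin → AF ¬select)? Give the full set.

{st0, st2, st4, st6}

States satisfying ¬coin → AF ¬select: {st0, st1, st2, st4, st5, st6}.
States satisfying AG (¬coin → AF ¬select): {st0, st2, st4, st6}.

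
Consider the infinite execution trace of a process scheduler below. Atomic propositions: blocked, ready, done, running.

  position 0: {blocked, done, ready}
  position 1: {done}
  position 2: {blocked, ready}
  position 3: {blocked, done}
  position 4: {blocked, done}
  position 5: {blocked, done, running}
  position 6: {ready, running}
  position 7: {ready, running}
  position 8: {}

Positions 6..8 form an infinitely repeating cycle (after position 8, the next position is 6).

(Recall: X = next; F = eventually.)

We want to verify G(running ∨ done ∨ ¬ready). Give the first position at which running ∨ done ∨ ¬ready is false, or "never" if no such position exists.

2

Check running ∨ done ∨ ¬ready at each position in order: 0 ✓, 1 ✓.
At position 2 the labels are {blocked, ready}, so running ∨ done ∨ ¬ready is false there. This is the first violation.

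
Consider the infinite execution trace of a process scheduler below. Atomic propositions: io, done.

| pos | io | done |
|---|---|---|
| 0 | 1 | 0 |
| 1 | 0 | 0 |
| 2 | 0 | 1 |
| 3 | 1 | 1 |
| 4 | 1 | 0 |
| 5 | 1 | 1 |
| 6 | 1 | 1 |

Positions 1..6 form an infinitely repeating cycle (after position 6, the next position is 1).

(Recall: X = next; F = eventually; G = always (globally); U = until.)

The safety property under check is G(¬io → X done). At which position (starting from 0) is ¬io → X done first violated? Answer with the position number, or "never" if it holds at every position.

¬io → X done holds at every position 0..6, and those are all the positions the trace ever visits, so the invariant G(¬io → X done) is never violated.

never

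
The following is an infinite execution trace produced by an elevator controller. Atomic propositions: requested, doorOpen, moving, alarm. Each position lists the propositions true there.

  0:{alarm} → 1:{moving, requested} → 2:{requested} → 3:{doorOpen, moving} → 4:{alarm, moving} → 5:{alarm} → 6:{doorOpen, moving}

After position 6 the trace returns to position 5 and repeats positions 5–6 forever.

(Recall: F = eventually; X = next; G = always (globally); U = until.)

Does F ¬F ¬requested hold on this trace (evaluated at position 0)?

Violated

¬F ¬requested is false at every position 0..6, so it never becomes true and F ¬F ¬requested fails.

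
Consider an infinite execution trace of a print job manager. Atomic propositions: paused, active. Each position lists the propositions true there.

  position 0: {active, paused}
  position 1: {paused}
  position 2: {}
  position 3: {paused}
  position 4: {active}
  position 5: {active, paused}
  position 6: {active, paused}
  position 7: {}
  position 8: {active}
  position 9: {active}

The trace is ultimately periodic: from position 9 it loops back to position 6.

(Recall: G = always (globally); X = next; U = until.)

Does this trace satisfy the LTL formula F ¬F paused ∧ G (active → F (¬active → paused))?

Does not hold

¬F paused is false at every position 0..9, so it never becomes true and F ¬F paused fails.
active → F (¬active → paused) holds at every position 0..9, and those are all positions ever visited, so G (active → F (¬active → paused)) holds.
Positions where active holds: 0, 4, 5, 6, 8, 9.
Check F (¬active → paused) at each: 0→ok, 4→ok, 5→ok, 6→ok, 8→ok, 9→ok.
At position 0: F ¬F paused is false; G (active → F (¬active → paused)) is true; so F ¬F paused ∧ G (active → F (¬active → paused)) is false.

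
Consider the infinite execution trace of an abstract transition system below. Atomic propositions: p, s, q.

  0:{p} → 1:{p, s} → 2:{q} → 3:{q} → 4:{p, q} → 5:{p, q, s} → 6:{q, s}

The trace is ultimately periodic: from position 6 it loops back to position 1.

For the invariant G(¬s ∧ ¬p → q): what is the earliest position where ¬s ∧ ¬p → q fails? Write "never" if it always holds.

¬s ∧ ¬p → q holds at every position 0..6, and those are all the positions the trace ever visits, so the invariant G(¬s ∧ ¬p → q) is never violated.

never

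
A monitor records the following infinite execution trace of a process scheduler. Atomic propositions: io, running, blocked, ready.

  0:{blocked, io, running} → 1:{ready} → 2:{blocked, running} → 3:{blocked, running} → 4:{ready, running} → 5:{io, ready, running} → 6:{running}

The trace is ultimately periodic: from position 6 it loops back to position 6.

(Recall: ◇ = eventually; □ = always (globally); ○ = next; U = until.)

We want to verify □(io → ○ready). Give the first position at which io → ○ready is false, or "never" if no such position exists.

5

Check io → ○ready at each position in order: 0 ✓, 1 ✓, 2 ✓, 3 ✓, 4 ✓.
At position 5 the labels are {io, ready, running} and the next position 6 has {running}, so io → ○ready is false there. This is the first violation.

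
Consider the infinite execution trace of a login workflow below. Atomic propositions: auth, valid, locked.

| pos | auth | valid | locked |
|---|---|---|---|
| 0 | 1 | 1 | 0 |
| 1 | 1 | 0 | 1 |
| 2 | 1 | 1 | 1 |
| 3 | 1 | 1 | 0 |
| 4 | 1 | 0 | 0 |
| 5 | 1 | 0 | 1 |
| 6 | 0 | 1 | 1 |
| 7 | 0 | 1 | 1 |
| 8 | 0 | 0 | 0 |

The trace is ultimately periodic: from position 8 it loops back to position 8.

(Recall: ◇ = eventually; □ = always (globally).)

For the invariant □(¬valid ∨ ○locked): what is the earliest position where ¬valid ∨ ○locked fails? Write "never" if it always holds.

Check ¬valid ∨ ○locked at each position in order: 0 ✓, 1 ✓.
At position 2 the labels are {auth, locked, valid} and the next position 3 has {auth, valid}, so ¬valid ∨ ○locked is false there. This is the first violation.

2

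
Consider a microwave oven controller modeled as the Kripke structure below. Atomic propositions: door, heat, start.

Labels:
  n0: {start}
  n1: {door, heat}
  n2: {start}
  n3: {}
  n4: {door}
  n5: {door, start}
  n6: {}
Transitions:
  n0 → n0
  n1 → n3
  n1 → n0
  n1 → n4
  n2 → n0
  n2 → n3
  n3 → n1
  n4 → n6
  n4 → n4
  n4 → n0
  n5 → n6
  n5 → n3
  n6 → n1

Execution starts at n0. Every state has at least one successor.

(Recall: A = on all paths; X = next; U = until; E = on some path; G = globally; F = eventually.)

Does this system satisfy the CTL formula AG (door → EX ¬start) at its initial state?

Holds

States satisfying door → EX ¬start: {n0, n1, n2, n3, n4, n5, n6}.
States satisfying AG (door → EX ¬start): {n0, n1, n2, n3, n4, n5, n6}.
Every state reachable from n0 satisfies door → EX ¬start.
n0 ∈ Sat(AG (door → EX ¬start)).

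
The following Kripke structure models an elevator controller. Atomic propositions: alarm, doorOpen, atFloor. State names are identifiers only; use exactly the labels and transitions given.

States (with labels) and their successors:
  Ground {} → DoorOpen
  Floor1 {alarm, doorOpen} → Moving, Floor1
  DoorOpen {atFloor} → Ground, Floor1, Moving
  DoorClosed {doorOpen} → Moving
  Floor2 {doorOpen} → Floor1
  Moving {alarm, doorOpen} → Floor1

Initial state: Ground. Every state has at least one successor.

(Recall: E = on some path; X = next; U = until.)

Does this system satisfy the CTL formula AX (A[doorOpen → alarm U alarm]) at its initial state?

Does not hold

States satisfying A[doorOpen → alarm U alarm]: {Floor1, Moving}.
States satisfying AX (A[doorOpen → alarm U alarm]): {Floor1, DoorClosed, Floor2, Moving}.
Ground ∉ Sat(AX (A[doorOpen → alarm U alarm])).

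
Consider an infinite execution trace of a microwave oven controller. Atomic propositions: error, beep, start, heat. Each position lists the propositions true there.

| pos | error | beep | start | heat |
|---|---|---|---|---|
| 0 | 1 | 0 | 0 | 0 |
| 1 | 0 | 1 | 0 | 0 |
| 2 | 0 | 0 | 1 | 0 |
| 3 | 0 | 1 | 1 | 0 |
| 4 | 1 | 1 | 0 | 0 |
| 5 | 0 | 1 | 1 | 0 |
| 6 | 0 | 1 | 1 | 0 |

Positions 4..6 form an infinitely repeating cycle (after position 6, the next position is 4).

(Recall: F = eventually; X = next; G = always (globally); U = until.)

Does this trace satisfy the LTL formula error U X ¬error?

Walking from position 0: X ¬error first holds at position 0, and error holds at every earlier position along the way, so error U X ¬error holds.

Yes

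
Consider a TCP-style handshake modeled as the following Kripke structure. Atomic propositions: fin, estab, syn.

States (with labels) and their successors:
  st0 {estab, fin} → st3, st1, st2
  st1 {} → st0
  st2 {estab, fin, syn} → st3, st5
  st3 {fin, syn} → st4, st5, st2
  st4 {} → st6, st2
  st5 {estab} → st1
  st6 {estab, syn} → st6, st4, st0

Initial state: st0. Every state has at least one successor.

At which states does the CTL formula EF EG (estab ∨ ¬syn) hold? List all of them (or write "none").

{st0, st1, st2, st3, st4, st5, st6}

States satisfying EG (estab ∨ ¬syn): {st0, st1, st2, st4, st5, st6}.
States satisfying EF EG (estab ∨ ¬syn): {st0, st1, st2, st3, st4, st5, st6}.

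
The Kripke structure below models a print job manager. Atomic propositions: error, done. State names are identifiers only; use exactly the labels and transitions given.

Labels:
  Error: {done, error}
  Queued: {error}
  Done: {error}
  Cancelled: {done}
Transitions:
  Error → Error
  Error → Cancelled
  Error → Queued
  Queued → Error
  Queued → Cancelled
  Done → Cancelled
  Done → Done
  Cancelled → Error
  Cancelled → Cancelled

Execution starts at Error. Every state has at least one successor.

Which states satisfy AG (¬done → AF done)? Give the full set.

States satisfying ¬done → AF done: {Error, Queued, Cancelled}.
States satisfying AG (¬done → AF done): {Error, Queued, Cancelled}.

{Error, Queued, Cancelled}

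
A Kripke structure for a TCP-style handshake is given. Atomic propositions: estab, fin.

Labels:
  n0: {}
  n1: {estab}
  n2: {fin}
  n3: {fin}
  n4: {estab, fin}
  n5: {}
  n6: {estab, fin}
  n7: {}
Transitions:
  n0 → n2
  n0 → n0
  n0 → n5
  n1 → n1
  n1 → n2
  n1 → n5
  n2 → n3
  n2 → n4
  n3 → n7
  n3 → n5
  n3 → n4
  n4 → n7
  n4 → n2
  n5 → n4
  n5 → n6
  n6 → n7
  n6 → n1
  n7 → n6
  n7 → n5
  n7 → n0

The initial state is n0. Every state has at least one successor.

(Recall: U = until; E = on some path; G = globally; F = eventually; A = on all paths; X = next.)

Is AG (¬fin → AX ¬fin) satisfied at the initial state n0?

States satisfying ¬fin → AX ¬fin: {n2, n3, n4, n6}.
States satisfying AG (¬fin → AX ¬fin): ∅.
n0 is reachable from n0 and violates ¬fin → AX ¬fin, so AG fails at n0.
n0 ∉ Sat(AG (¬fin → AX ¬fin)).

Does not hold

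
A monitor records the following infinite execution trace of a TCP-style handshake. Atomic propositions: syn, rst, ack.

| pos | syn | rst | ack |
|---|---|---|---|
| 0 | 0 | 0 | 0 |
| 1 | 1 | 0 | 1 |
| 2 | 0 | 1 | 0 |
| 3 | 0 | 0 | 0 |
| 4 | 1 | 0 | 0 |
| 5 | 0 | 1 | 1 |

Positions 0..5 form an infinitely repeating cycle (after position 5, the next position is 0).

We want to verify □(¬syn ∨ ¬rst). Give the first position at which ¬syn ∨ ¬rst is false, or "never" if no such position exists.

never

¬syn ∨ ¬rst holds at every position 0..5, and those are all the positions the trace ever visits, so the invariant □(¬syn ∨ ¬rst) is never violated.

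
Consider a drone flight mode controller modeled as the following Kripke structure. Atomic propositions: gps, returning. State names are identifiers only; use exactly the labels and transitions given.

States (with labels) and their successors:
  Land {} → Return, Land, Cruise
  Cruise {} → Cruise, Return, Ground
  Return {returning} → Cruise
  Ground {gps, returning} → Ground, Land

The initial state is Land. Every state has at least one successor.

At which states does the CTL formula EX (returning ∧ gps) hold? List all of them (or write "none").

States satisfying returning ∧ gps: {Ground}.
States satisfying EX (returning ∧ gps): {Cruise, Ground}.

{Cruise, Ground}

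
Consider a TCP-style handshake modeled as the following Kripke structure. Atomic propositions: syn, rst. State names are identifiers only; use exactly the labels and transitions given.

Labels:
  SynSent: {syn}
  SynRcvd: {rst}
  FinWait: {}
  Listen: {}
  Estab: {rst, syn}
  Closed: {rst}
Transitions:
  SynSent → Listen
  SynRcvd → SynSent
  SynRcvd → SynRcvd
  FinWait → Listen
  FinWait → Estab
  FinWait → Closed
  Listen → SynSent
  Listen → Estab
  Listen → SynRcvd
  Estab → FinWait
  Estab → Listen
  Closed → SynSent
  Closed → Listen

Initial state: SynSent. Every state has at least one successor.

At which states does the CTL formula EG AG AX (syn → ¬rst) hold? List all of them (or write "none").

none

States satisfying AG AX (syn → ¬rst): ∅.
States satisfying EG AG AX (syn → ¬rst): ∅.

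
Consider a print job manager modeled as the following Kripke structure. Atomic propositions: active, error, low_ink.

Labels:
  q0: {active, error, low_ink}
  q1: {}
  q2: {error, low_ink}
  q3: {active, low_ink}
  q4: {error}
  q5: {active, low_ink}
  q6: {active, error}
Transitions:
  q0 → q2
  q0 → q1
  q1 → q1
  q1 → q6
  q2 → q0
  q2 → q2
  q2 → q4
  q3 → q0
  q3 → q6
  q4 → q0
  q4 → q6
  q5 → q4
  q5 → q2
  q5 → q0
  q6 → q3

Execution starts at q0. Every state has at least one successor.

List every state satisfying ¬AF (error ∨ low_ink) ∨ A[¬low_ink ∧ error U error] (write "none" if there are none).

States satisfying error ∨ low_ink: {q0, q2, q3, q4, q5, q6}.
States satisfying AF (error ∨ low_ink): {q0, q2, q3, q4, q5, q6}.
States satisfying ¬AF (error ∨ low_ink): {q1}.
States satisfying ¬low_ink ∧ error: {q4, q6}.
States satisfying error: {q0, q2, q4, q6}.
States satisfying A[¬low_ink ∧ error U error]: {q0, q2, q4, q6}.
States satisfying ¬AF (error ∨ low_ink) ∨ A[¬low_ink ∧ error U error]: {q0, q1, q2, q4, q6}.

{q0, q1, q2, q4, q6}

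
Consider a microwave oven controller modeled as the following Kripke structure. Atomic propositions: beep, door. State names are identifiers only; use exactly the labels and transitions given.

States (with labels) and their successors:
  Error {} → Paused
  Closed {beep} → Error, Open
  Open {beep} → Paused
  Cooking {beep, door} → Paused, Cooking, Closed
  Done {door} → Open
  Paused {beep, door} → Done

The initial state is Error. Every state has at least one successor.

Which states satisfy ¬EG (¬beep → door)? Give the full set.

{Error}

States satisfying ¬beep → door: {Closed, Open, Cooking, Done, Paused}.
States satisfying EG (¬beep → door): {Closed, Open, Cooking, Done, Paused}.
States satisfying ¬EG (¬beep → door): {Error}.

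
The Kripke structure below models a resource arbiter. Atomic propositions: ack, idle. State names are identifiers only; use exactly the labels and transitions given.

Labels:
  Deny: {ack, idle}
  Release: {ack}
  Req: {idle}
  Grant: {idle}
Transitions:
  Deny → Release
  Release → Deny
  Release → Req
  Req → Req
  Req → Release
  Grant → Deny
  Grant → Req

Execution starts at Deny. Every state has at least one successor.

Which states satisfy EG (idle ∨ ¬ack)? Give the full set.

States satisfying idle ∨ ¬ack: {Deny, Req, Grant}.
States satisfying EG (idle ∨ ¬ack): {Req, Grant}.

{Req, Grant}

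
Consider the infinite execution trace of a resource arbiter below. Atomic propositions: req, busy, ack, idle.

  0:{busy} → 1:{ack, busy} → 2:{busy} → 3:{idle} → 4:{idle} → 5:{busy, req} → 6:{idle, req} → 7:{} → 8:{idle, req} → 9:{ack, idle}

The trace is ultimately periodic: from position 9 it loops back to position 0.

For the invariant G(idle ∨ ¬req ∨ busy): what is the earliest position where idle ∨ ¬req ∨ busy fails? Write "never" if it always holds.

never

idle ∨ ¬req ∨ busy holds at every position 0..9, and those are all the positions the trace ever visits, so the invariant G(idle ∨ ¬req ∨ busy) is never violated.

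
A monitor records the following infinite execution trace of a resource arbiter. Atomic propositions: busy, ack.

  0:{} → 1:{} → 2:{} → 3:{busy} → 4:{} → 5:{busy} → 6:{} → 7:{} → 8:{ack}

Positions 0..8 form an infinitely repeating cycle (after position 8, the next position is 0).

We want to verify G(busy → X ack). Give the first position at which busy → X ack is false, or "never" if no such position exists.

3

Check busy → X ack at each position in order: 0 ✓, 1 ✓, 2 ✓.
At position 3 the labels are {busy} and the next position 4 has {}, so busy → X ack is false there. This is the first violation.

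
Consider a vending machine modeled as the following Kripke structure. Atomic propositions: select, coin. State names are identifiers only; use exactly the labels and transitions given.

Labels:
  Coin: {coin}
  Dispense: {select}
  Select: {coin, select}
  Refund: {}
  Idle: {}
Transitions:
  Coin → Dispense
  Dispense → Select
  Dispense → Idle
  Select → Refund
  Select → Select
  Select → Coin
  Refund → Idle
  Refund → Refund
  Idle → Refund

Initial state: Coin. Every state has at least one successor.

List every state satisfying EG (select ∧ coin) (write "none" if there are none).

{Select}

States satisfying select ∧ coin: {Select}.
States satisfying EG (select ∧ coin): {Select}.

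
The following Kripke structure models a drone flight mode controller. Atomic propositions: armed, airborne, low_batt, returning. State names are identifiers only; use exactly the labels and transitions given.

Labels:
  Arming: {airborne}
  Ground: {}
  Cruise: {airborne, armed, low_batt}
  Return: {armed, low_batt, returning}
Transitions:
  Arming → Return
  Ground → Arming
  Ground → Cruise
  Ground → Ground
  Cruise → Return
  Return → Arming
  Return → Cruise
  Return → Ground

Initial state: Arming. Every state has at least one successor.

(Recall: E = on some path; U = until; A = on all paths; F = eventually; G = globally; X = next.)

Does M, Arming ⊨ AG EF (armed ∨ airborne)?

Yes

States satisfying EF (armed ∨ airborne): {Arming, Ground, Cruise, Return}.
States satisfying AG EF (armed ∨ airborne): {Arming, Ground, Cruise, Return}.
Every state reachable from Arming satisfies EF (armed ∨ airborne).
Arming ∈ Sat(AG EF (armed ∨ airborne)).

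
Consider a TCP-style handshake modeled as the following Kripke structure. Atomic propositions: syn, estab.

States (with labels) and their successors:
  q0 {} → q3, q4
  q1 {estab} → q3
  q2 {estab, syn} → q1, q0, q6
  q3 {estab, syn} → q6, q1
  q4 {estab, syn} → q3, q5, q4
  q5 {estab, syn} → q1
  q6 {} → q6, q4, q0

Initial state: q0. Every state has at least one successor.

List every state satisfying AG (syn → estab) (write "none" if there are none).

{q0, q1, q2, q3, q4, q5, q6}

States satisfying syn → estab: {q0, q1, q2, q3, q4, q5, q6}.
States satisfying AG (syn → estab): {q0, q1, q2, q3, q4, q5, q6}.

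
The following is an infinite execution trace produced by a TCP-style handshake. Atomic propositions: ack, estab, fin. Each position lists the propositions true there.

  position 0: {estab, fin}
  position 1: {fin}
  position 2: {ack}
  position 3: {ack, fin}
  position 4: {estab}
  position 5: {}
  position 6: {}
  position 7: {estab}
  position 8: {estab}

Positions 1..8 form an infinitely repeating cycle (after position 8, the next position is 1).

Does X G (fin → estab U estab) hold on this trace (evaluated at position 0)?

The position after 0 is 1; G (fin → estab U estab) is false there.

No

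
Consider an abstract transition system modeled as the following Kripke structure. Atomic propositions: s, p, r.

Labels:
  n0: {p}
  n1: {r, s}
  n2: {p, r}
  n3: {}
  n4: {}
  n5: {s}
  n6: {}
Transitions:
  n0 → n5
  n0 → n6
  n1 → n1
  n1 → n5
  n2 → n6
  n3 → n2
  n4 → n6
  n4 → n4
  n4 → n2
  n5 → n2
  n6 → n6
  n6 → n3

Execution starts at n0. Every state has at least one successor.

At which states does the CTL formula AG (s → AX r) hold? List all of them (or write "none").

States satisfying s → AX r: {n0, n2, n3, n4, n5, n6}.
States satisfying AG (s → AX r): {n0, n2, n3, n4, n5, n6}.

{n0, n2, n3, n4, n5, n6}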